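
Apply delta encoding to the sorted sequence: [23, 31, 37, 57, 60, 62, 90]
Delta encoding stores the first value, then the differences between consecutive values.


First value: 23
Deltas:
  31 - 23 = 8
  37 - 31 = 6
  57 - 37 = 20
  60 - 57 = 3
  62 - 60 = 2
  90 - 62 = 28


Delta encoded: [23, 8, 6, 20, 3, 2, 28]


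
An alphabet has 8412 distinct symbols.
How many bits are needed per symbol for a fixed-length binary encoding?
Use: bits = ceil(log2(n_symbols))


log2(8412) = 13.0382
Bracket: 2^13 = 8192 < 8412 <= 2^14 = 16384
So ceil(log2(8412)) = 14

bits = ceil(log2(8412)) = ceil(13.0382) = 14 bits


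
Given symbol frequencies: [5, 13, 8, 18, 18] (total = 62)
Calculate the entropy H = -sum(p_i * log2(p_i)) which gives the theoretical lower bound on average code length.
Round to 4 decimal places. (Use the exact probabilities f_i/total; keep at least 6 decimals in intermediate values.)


Per-symbol terms -p_i * log2(p_i) with p_i = f_i/62:
  p = 5/62 = 0.080645: log2(p) = -3.632268, -p*log2(p) = 0.292925
  p = 13/62 = 0.209677: log2(p) = -2.253757, -p*log2(p) = 0.472562
  p = 8/62 = 0.129032: log2(p) = -2.954196, -p*log2(p) = 0.381187
  p = 18/62 = 0.290323: log2(p) = -1.784271, -p*log2(p) = 0.518014
  p = 18/62 = 0.290323: log2(p) = -1.784271, -p*log2(p) = 0.518014
H = 0.292925 + 0.472562 + 0.381187 + 0.518014 + 0.518014 = 2.182702

H = 2.1827 bits/symbol


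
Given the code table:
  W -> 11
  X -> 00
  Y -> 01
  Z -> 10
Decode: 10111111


Decoding:
10 -> Z
11 -> W
11 -> W
11 -> W


Result: ZWWW


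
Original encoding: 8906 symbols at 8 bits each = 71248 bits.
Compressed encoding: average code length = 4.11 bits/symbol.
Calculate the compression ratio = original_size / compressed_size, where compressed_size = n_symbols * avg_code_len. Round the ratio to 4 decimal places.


original_size = n_symbols * orig_bits = 8906 * 8 = 71248 bits
compressed_size = n_symbols * avg_code_len = 8906 * 4.11 = 36603.66 bits
ratio = original_size / compressed_size = 71248 / 36603.66 = 1.9465

Compression ratio = 1.9465


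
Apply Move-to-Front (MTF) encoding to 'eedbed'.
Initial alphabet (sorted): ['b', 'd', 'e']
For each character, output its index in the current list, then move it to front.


MTF encoding:
'e': index 2 in ['b', 'd', 'e'] -> ['e', 'b', 'd']
'e': index 0 in ['e', 'b', 'd'] -> ['e', 'b', 'd']
'd': index 2 in ['e', 'b', 'd'] -> ['d', 'e', 'b']
'b': index 2 in ['d', 'e', 'b'] -> ['b', 'd', 'e']
'e': index 2 in ['b', 'd', 'e'] -> ['e', 'b', 'd']
'd': index 2 in ['e', 'b', 'd'] -> ['d', 'e', 'b']


Output: [2, 0, 2, 2, 2, 2]


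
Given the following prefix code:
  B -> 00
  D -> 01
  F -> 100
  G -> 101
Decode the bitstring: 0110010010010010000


Decoding step by step:
Bits 01 -> D
Bits 100 -> F
Bits 100 -> F
Bits 100 -> F
Bits 100 -> F
Bits 100 -> F
Bits 00 -> B


Decoded message: DFFFFFB


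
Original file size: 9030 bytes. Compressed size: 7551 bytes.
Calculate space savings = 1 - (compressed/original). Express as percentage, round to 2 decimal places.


ratio = compressed/original = 7551/9030 = 0.836213
savings = 1 - ratio = 1 - 0.836213 = 0.163787
as a percentage: 0.163787 * 100 = 16.38%

Space savings = 1 - 7551/9030 = 16.38%


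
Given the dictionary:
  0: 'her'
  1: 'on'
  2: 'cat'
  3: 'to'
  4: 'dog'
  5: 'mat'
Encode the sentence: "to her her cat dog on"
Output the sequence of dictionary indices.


Look up each word in the dictionary:
  'to' -> 3
  'her' -> 0
  'her' -> 0
  'cat' -> 2
  'dog' -> 4
  'on' -> 1

Encoded: [3, 0, 0, 2, 4, 1]


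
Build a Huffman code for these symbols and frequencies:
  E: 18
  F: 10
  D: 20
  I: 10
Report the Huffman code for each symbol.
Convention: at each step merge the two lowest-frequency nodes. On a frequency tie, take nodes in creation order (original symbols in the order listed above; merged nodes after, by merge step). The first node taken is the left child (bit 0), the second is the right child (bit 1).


Huffman tree construction:
Step 1: Merge F(10) + I(10) = 20
Step 2: Merge E(18) + D(20) = 38
Step 3: Merge (F+I)(20) + (E+D)(38) = 58
Read each symbol's code off the tree from the root (left child = 0, right child = 1).

Codes:
  E: 10 (length 2)
  F: 00 (length 2)
  D: 11 (length 2)
  I: 01 (length 2)
Average code length: 116/58 = 2.0000 bits/symbol


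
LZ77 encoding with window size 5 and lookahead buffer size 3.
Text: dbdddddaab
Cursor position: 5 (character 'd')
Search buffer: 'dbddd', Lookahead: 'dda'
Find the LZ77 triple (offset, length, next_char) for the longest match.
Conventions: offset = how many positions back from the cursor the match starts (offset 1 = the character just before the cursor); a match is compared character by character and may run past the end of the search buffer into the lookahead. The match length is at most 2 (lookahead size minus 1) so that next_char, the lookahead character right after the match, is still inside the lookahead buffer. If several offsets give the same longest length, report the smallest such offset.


Try each offset into the search buffer:
  offset=1 (pos 4, char 'd'): match length 2
  offset=2 (pos 3, char 'd'): match length 2
  offset=3 (pos 2, char 'd'): match length 2
  offset=4 (pos 1, char 'b'): match length 0
  offset=5 (pos 0, char 'd'): match length 1
Longest match has length 2, found at offsets 1, 2, 3; take the smallest, offset 1.
next_char = character at position 5 + 2 = 7 -> 'a'

Best match: offset=1, length=2 (matching 'dd' starting at position 4)
LZ77 triple: (1, 2, 'a')


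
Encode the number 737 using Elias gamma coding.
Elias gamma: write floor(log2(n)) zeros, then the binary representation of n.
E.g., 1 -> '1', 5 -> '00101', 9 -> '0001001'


num_bits = floor(log2(737)) + 1 = 10
leading_zeros = num_bits - 1 = 9
binary(737) = 1011100001

Elias gamma(737) = '000000000' + '1011100001' = 0000000001011100001 (19 bits)


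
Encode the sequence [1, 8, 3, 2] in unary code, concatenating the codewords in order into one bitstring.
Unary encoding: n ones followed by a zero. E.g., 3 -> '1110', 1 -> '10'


Encode each number as n ones followed by a terminating 0:
  1 -> 10 (2 bits)
  8 -> 111111110 (9 bits)
  3 -> 1110 (4 bits)
  2 -> 110 (3 bits)
Total length = 2 + 9 + 4 + 3 = 18 bits.

Unary([1, 8, 3, 2]) = 101111111101110110 (18 bits)


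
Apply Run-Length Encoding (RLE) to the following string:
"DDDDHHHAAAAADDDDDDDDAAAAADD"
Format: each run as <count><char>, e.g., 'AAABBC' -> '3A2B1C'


Scanning runs left to right:
  i=0: run of 'D' x 4 -> '4D'
  i=4: run of 'H' x 3 -> '3H'
  i=7: run of 'A' x 5 -> '5A'
  i=12: run of 'D' x 8 -> '8D'
  i=20: run of 'A' x 5 -> '5A'
  i=25: run of 'D' x 2 -> '2D'

RLE = 4D3H5A8D5A2D


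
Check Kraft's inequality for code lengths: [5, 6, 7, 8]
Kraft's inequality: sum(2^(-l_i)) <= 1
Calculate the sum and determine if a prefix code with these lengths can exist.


Sum = 2^(-5) + 2^(-6) + 2^(-7) + 2^(-8)
    = 0.03125 + 0.015625 + 0.0078125 + 0.00390625
    = 15/256 = 0.05859375
Since 0.05859375 <= 1, Kraft's inequality IS satisfied.
A prefix code with these lengths CAN exist.

Kraft sum = 0.05859375. Satisfied.


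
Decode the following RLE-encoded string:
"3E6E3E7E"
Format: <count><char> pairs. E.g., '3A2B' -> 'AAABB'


Expanding each <count><char> pair:
  3E -> 'EEE'
  6E -> 'EEEEEE'
  3E -> 'EEE'
  7E -> 'EEEEEEE'

Decoded = EEEEEEEEEEEEEEEEEEE


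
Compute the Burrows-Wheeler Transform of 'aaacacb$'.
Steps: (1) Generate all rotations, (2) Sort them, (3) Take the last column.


Rotations (sorted):
  0: $aaacacb -> last char: b
  1: aaacacb$ -> last char: $
  2: aacacb$a -> last char: a
  3: acacb$aa -> last char: a
  4: acb$aaac -> last char: c
  5: b$aaacac -> last char: c
  6: cacb$aaa -> last char: a
  7: cb$aaaca -> last char: a


BWT = b$aaccaa


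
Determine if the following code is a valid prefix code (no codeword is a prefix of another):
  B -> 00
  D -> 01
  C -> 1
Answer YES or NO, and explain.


Checking each pair (does one codeword prefix another?):
  B='00' vs D='01': no prefix
  B='00' vs C='1': no prefix
  D='01' vs B='00': no prefix
  D='01' vs C='1': no prefix
  C='1' vs B='00': no prefix
  C='1' vs D='01': no prefix
No violation found over all pairs.

YES -- this is a valid prefix code. No codeword is a prefix of any other codeword.


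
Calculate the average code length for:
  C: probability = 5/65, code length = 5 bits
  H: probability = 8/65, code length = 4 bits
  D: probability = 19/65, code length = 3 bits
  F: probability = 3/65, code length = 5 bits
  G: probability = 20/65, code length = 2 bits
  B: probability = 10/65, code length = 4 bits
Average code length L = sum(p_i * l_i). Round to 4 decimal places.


Weighted contributions p_i * l_i:
  C: (5/65) * 5 = 25/65
  H: (8/65) * 4 = 32/65
  D: (19/65) * 3 = 57/65
  F: (3/65) * 5 = 15/65
  G: (20/65) * 2 = 40/65
  B: (10/65) * 4 = 40/65
Sum = (25 + 32 + 57 + 15 + 40 + 40)/65 = 209/65

L = 209/65 = 3.2154 bits/symbol


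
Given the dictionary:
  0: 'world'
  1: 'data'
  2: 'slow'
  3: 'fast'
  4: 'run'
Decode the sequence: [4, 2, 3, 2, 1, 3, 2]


Look up each index in the dictionary:
  4 -> 'run'
  2 -> 'slow'
  3 -> 'fast'
  2 -> 'slow'
  1 -> 'data'
  3 -> 'fast'
  2 -> 'slow'

Decoded: "run slow fast slow data fast slow"


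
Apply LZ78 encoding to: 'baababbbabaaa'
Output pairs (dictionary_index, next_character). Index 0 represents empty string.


LZ78 encoding steps:
Dictionary: {0: ''}
Step 1: w='' (idx 0), next='b' -> output (0, 'b'), add 'b' as idx 1
Step 2: w='' (idx 0), next='a' -> output (0, 'a'), add 'a' as idx 2
Step 3: w='a' (idx 2), next='b' -> output (2, 'b'), add 'ab' as idx 3
Step 4: w='ab' (idx 3), next='b' -> output (3, 'b'), add 'abb' as idx 4
Step 5: w='b' (idx 1), next='a' -> output (1, 'a'), add 'ba' as idx 5
Step 6: w='ba' (idx 5), next='a' -> output (5, 'a'), add 'baa' as idx 6
Step 7: w='a' (idx 2), end of input -> output (2, '')


Encoded: [(0, 'b'), (0, 'a'), (2, 'b'), (3, 'b'), (1, 'a'), (5, 'a'), (2, '')]


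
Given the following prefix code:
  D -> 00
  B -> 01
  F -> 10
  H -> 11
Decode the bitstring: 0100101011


Decoding step by step:
Bits 01 -> B
Bits 00 -> D
Bits 10 -> F
Bits 10 -> F
Bits 11 -> H


Decoded message: BDFFH


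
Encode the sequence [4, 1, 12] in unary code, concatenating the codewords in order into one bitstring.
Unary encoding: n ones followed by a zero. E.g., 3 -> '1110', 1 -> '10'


Encode each number as n ones followed by a terminating 0:
  4 -> 11110 (5 bits)
  1 -> 10 (2 bits)
  12 -> 1111111111110 (13 bits)
Total length = 5 + 2 + 13 = 20 bits.

Unary([4, 1, 12]) = 11110101111111111110 (20 bits)


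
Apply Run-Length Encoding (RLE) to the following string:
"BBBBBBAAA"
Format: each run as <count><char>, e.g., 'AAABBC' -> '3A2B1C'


Scanning runs left to right:
  i=0: run of 'B' x 6 -> '6B'
  i=6: run of 'A' x 3 -> '3A'

RLE = 6B3A


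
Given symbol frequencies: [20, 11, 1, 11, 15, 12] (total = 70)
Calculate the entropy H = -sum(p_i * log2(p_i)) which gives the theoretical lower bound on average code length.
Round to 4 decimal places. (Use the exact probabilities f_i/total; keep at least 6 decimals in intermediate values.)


Per-symbol terms -p_i * log2(p_i) with p_i = f_i/70:
  p = 20/70 = 0.285714: log2(p) = -1.807355, -p*log2(p) = 0.516387
  p = 11/70 = 0.157143: log2(p) = -2.669851, -p*log2(p) = 0.419548
  p = 1/70 = 0.014286: log2(p) = -6.129283, -p*log2(p) = 0.087561
  p = 11/70 = 0.157143: log2(p) = -2.669851, -p*log2(p) = 0.419548
  p = 15/70 = 0.214286: log2(p) = -2.222392, -p*log2(p) = 0.476227
  p = 12/70 = 0.171429: log2(p) = -2.544321, -p*log2(p) = 0.436169
H = 0.516387 + 0.419548 + 0.087561 + 0.419548 + 0.476227 + 0.436169 = 2.355440

H = 2.3554 bits/symbol


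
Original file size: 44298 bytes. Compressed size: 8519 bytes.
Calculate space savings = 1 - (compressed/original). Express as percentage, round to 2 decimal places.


ratio = compressed/original = 8519/44298 = 0.192311
savings = 1 - ratio = 1 - 0.192311 = 0.807689
as a percentage: 0.807689 * 100 = 80.77%

Space savings = 1 - 8519/44298 = 80.77%


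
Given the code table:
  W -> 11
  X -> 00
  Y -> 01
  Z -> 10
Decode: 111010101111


Decoding:
11 -> W
10 -> Z
10 -> Z
10 -> Z
11 -> W
11 -> W


Result: WZZZWW


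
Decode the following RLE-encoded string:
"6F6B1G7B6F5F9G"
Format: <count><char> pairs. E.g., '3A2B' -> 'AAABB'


Expanding each <count><char> pair:
  6F -> 'FFFFFF'
  6B -> 'BBBBBB'
  1G -> 'G'
  7B -> 'BBBBBBB'
  6F -> 'FFFFFF'
  5F -> 'FFFFF'
  9G -> 'GGGGGGGGG'

Decoded = FFFFFFBBBBBBGBBBBBBBFFFFFFFFFFFGGGGGGGGG


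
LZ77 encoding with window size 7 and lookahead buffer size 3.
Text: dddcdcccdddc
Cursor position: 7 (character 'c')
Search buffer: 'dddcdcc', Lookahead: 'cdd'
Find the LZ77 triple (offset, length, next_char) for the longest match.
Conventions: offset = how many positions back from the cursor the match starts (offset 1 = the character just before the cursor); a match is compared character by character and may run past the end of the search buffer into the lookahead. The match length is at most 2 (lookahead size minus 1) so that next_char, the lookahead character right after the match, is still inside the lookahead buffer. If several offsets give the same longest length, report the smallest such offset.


Try each offset into the search buffer:
  offset=1 (pos 6, char 'c'): match length 1
  offset=2 (pos 5, char 'c'): match length 1
  offset=3 (pos 4, char 'd'): match length 0
  offset=4 (pos 3, char 'c'): match length 2
  offset=5 (pos 2, char 'd'): match length 0
  offset=6 (pos 1, char 'd'): match length 0
  offset=7 (pos 0, char 'd'): match length 0
Longest match has length 2 at offset 4.
next_char = character at position 7 + 2 = 9 -> 'd'

Best match: offset=4, length=2 (matching 'cd' starting at position 3)
LZ77 triple: (4, 2, 'd')


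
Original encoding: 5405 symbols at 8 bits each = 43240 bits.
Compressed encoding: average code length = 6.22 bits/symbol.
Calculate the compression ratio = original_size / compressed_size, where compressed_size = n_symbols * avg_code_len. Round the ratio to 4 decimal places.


original_size = n_symbols * orig_bits = 5405 * 8 = 43240 bits
compressed_size = n_symbols * avg_code_len = 5405 * 6.22 = 33619.1 bits
ratio = original_size / compressed_size = 43240 / 33619.1 = 1.2862

Compression ratio = 1.2862


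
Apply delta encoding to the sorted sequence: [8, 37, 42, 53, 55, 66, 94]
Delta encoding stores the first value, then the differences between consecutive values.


First value: 8
Deltas:
  37 - 8 = 29
  42 - 37 = 5
  53 - 42 = 11
  55 - 53 = 2
  66 - 55 = 11
  94 - 66 = 28


Delta encoded: [8, 29, 5, 11, 2, 11, 28]


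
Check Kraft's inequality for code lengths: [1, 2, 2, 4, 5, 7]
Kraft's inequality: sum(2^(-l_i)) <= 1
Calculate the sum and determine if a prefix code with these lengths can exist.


Sum = 2^(-1) + 2^(-2) + 2^(-2) + 2^(-4) + 2^(-5) + 2^(-7)
    = 0.5 + 0.25 + 0.25 + 0.0625 + 0.03125 + 0.0078125
    = 141/128 = 1.1015625
Since 1.1015625 > 1, Kraft's inequality is NOT satisfied.
A prefix code with these lengths CANNOT exist.

Kraft sum = 1.1015625. Not satisfied.


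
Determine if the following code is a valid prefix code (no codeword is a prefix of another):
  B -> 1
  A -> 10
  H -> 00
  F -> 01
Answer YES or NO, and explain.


Checking each pair (does one codeword prefix another?):
  B='1' vs A='10': prefix -- VIOLATION

NO -- this is NOT a valid prefix code. B (1) is a prefix of A (10).


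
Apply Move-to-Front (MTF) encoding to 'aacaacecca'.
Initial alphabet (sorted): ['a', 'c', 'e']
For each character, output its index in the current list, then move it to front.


MTF encoding:
'a': index 0 in ['a', 'c', 'e'] -> ['a', 'c', 'e']
'a': index 0 in ['a', 'c', 'e'] -> ['a', 'c', 'e']
'c': index 1 in ['a', 'c', 'e'] -> ['c', 'a', 'e']
'a': index 1 in ['c', 'a', 'e'] -> ['a', 'c', 'e']
'a': index 0 in ['a', 'c', 'e'] -> ['a', 'c', 'e']
'c': index 1 in ['a', 'c', 'e'] -> ['c', 'a', 'e']
'e': index 2 in ['c', 'a', 'e'] -> ['e', 'c', 'a']
'c': index 1 in ['e', 'c', 'a'] -> ['c', 'e', 'a']
'c': index 0 in ['c', 'e', 'a'] -> ['c', 'e', 'a']
'a': index 2 in ['c', 'e', 'a'] -> ['a', 'c', 'e']


Output: [0, 0, 1, 1, 0, 1, 2, 1, 0, 2]


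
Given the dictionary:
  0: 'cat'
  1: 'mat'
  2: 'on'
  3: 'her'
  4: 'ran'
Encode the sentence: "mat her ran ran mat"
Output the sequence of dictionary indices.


Look up each word in the dictionary:
  'mat' -> 1
  'her' -> 3
  'ran' -> 4
  'ran' -> 4
  'mat' -> 1

Encoded: [1, 3, 4, 4, 1]


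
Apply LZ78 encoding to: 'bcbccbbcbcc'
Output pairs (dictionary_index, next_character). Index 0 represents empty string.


LZ78 encoding steps:
Dictionary: {0: ''}
Step 1: w='' (idx 0), next='b' -> output (0, 'b'), add 'b' as idx 1
Step 2: w='' (idx 0), next='c' -> output (0, 'c'), add 'c' as idx 2
Step 3: w='b' (idx 1), next='c' -> output (1, 'c'), add 'bc' as idx 3
Step 4: w='c' (idx 2), next='b' -> output (2, 'b'), add 'cb' as idx 4
Step 5: w='bc' (idx 3), next='b' -> output (3, 'b'), add 'bcb' as idx 5
Step 6: w='c' (idx 2), next='c' -> output (2, 'c'), add 'cc' as idx 6


Encoded: [(0, 'b'), (0, 'c'), (1, 'c'), (2, 'b'), (3, 'b'), (2, 'c')]


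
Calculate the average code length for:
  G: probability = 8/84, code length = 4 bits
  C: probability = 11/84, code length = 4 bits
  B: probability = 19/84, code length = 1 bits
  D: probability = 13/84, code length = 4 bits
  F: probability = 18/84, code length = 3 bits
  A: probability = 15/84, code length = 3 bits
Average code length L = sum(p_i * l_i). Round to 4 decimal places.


Weighted contributions p_i * l_i:
  G: (8/84) * 4 = 32/84
  C: (11/84) * 4 = 44/84
  B: (19/84) * 1 = 19/84
  D: (13/84) * 4 = 52/84
  F: (18/84) * 3 = 54/84
  A: (15/84) * 3 = 45/84
Sum = (32 + 44 + 19 + 52 + 54 + 45)/84 = 246/84

L = 246/84 = 2.9286 bits/symbol


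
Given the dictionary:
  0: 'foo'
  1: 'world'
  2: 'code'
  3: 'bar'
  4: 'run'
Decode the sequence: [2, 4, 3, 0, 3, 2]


Look up each index in the dictionary:
  2 -> 'code'
  4 -> 'run'
  3 -> 'bar'
  0 -> 'foo'
  3 -> 'bar'
  2 -> 'code'

Decoded: "code run bar foo bar code"


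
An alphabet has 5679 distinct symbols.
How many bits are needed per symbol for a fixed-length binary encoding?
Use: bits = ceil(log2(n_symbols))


log2(5679) = 12.4714
Bracket: 2^12 = 4096 < 5679 <= 2^13 = 8192
So ceil(log2(5679)) = 13

bits = ceil(log2(5679)) = ceil(12.4714) = 13 bits


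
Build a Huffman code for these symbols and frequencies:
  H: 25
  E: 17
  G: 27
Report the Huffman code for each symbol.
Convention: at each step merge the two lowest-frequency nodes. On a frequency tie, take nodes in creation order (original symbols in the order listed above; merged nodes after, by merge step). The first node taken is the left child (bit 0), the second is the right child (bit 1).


Huffman tree construction:
Step 1: Merge E(17) + H(25) = 42
Step 2: Merge G(27) + (E+H)(42) = 69
Read each symbol's code off the tree from the root (left child = 0, right child = 1).

Codes:
  H: 11 (length 2)
  E: 10 (length 2)
  G: 0 (length 1)
Average code length: 111/69 = 1.6087 bits/symbol


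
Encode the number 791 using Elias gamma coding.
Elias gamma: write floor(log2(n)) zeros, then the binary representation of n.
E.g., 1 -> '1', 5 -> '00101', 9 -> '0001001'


num_bits = floor(log2(791)) + 1 = 10
leading_zeros = num_bits - 1 = 9
binary(791) = 1100010111

Elias gamma(791) = '000000000' + '1100010111' = 0000000001100010111 (19 bits)


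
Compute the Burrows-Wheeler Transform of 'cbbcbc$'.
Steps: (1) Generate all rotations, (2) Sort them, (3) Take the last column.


Rotations (sorted):
  0: $cbbcbc -> last char: c
  1: bbcbc$c -> last char: c
  2: bc$cbbc -> last char: c
  3: bcbc$cb -> last char: b
  4: c$cbbcb -> last char: b
  5: cbbcbc$ -> last char: $
  6: cbc$cbb -> last char: b


BWT = cccbb$b


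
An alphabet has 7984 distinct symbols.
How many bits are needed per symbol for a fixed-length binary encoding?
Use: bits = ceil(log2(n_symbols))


log2(7984) = 12.9629
Bracket: 2^12 = 4096 < 7984 <= 2^13 = 8192
So ceil(log2(7984)) = 13

bits = ceil(log2(7984)) = ceil(12.9629) = 13 bits


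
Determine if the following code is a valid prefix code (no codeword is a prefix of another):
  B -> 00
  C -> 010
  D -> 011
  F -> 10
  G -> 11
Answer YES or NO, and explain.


Checking each pair (does one codeword prefix another?):
  B='00' vs C='010': no prefix
  B='00' vs D='011': no prefix
  B='00' vs F='10': no prefix
  B='00' vs G='11': no prefix
  C='010' vs B='00': no prefix
  C='010' vs D='011': no prefix
  C='010' vs F='10': no prefix
  C='010' vs G='11': no prefix
  D='011' vs B='00': no prefix
  D='011' vs C='010': no prefix
  D='011' vs F='10': no prefix
  D='011' vs G='11': no prefix
  F='10' vs B='00': no prefix
  F='10' vs C='010': no prefix
  F='10' vs D='011': no prefix
  F='10' vs G='11': no prefix
  G='11' vs B='00': no prefix
  G='11' vs C='010': no prefix
  G='11' vs D='011': no prefix
  G='11' vs F='10': no prefix
No violation found over all pairs.

YES -- this is a valid prefix code. No codeword is a prefix of any other codeword.


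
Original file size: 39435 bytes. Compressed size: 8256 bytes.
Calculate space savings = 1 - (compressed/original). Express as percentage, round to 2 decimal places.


ratio = compressed/original = 8256/39435 = 0.209357
savings = 1 - ratio = 1 - 0.209357 = 0.790643
as a percentage: 0.790643 * 100 = 79.06%

Space savings = 1 - 8256/39435 = 79.06%


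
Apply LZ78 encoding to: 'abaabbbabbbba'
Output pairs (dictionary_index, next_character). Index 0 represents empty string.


LZ78 encoding steps:
Dictionary: {0: ''}
Step 1: w='' (idx 0), next='a' -> output (0, 'a'), add 'a' as idx 1
Step 2: w='' (idx 0), next='b' -> output (0, 'b'), add 'b' as idx 2
Step 3: w='a' (idx 1), next='a' -> output (1, 'a'), add 'aa' as idx 3
Step 4: w='b' (idx 2), next='b' -> output (2, 'b'), add 'bb' as idx 4
Step 5: w='b' (idx 2), next='a' -> output (2, 'a'), add 'ba' as idx 5
Step 6: w='bb' (idx 4), next='b' -> output (4, 'b'), add 'bbb' as idx 6
Step 7: w='ba' (idx 5), end of input -> output (5, '')


Encoded: [(0, 'a'), (0, 'b'), (1, 'a'), (2, 'b'), (2, 'a'), (4, 'b'), (5, '')]


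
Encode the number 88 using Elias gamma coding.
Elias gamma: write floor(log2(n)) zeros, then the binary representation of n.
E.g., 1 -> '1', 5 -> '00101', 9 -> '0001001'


num_bits = floor(log2(88)) + 1 = 7
leading_zeros = num_bits - 1 = 6
binary(88) = 1011000

Elias gamma(88) = '000000' + '1011000' = 0000001011000 (13 bits)


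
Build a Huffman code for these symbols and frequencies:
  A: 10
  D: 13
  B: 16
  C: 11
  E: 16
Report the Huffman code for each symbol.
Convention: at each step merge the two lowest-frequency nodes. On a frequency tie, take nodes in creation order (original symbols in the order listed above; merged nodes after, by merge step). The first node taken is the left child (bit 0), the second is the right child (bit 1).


Huffman tree construction:
Step 1: Merge A(10) + C(11) = 21
Step 2: Merge D(13) + B(16) = 29
Step 3: Merge E(16) + (A+C)(21) = 37
Step 4: Merge (D+B)(29) + (E+(A+C))(37) = 66
Read each symbol's code off the tree from the root (left child = 0, right child = 1).

Codes:
  A: 110 (length 3)
  D: 00 (length 2)
  B: 01 (length 2)
  C: 111 (length 3)
  E: 10 (length 2)
Average code length: 153/66 = 2.3182 bits/symbol


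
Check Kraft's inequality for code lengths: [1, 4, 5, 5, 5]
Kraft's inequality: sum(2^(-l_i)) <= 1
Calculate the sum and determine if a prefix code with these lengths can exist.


Sum = 2^(-1) + 2^(-4) + 2^(-5) + 2^(-5) + 2^(-5)
    = 0.5 + 0.0625 + 0.03125 + 0.03125 + 0.03125
    = 21/32 = 0.65625
Since 0.65625 <= 1, Kraft's inequality IS satisfied.
A prefix code with these lengths CAN exist.

Kraft sum = 0.65625. Satisfied.


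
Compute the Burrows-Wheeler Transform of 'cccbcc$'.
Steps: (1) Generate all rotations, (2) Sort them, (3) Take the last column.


Rotations (sorted):
  0: $cccbcc -> last char: c
  1: bcc$ccc -> last char: c
  2: c$cccbc -> last char: c
  3: cbcc$cc -> last char: c
  4: cc$cccb -> last char: b
  5: ccbcc$c -> last char: c
  6: cccbcc$ -> last char: $


BWT = ccccbc$


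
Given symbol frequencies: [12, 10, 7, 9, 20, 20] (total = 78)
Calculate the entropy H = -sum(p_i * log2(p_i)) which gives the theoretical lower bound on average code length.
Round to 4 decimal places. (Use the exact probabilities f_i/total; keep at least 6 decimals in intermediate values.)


Per-symbol terms -p_i * log2(p_i) with p_i = f_i/78:
  p = 12/78 = 0.153846: log2(p) = -2.700440, -p*log2(p) = 0.415452
  p = 10/78 = 0.128205: log2(p) = -2.963474, -p*log2(p) = 0.379933
  p = 7/78 = 0.089744: log2(p) = -3.478047, -p*log2(p) = 0.312132
  p = 9/78 = 0.115385: log2(p) = -3.115477, -p*log2(p) = 0.359478
  p = 20/78 = 0.256410: log2(p) = -1.963474, -p*log2(p) = 0.503455
  p = 20/78 = 0.256410: log2(p) = -1.963474, -p*log2(p) = 0.503455
H = 0.415452 + 0.379933 + 0.312132 + 0.359478 + 0.503455 + 0.503455 = 2.473905

H = 2.4739 bits/symbol


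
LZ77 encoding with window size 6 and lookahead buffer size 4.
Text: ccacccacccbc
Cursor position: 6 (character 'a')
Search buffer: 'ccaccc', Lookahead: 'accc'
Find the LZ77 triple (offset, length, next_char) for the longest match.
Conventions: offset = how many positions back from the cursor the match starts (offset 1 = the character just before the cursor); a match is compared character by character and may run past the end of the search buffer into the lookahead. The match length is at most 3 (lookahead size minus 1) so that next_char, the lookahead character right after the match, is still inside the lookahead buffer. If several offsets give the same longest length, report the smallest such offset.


Try each offset into the search buffer:
  offset=1 (pos 5, char 'c'): match length 0
  offset=2 (pos 4, char 'c'): match length 0
  offset=3 (pos 3, char 'c'): match length 0
  offset=4 (pos 2, char 'a'): match length 3
  offset=5 (pos 1, char 'c'): match length 0
  offset=6 (pos 0, char 'c'): match length 0
Longest match has length 3 at offset 4.
next_char = character at position 6 + 3 = 9 -> 'c'

Best match: offset=4, length=3 (matching 'acc' starting at position 2)
LZ77 triple: (4, 3, 'c')


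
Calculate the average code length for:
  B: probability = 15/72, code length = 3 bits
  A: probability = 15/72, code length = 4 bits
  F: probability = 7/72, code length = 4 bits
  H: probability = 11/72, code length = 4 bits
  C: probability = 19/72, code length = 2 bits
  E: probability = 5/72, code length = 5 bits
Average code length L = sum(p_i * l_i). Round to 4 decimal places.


Weighted contributions p_i * l_i:
  B: (15/72) * 3 = 45/72
  A: (15/72) * 4 = 60/72
  F: (7/72) * 4 = 28/72
  H: (11/72) * 4 = 44/72
  C: (19/72) * 2 = 38/72
  E: (5/72) * 5 = 25/72
Sum = (45 + 60 + 28 + 44 + 38 + 25)/72 = 240/72

L = 240/72 = 3.3333 bits/symbol


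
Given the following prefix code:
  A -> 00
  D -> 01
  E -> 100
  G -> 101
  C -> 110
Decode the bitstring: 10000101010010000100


Decoding step by step:
Bits 100 -> E
Bits 00 -> A
Bits 101 -> G
Bits 01 -> D
Bits 00 -> A
Bits 100 -> E
Bits 00 -> A
Bits 100 -> E


Decoded message: EAGDAEAE


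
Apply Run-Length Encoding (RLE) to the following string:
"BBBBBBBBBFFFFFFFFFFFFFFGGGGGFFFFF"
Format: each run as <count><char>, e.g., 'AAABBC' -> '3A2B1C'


Scanning runs left to right:
  i=0: run of 'B' x 9 -> '9B'
  i=9: run of 'F' x 14 -> '14F'
  i=23: run of 'G' x 5 -> '5G'
  i=28: run of 'F' x 5 -> '5F'

RLE = 9B14F5G5F


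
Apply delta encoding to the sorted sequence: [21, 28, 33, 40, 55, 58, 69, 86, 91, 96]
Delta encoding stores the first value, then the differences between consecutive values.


First value: 21
Deltas:
  28 - 21 = 7
  33 - 28 = 5
  40 - 33 = 7
  55 - 40 = 15
  58 - 55 = 3
  69 - 58 = 11
  86 - 69 = 17
  91 - 86 = 5
  96 - 91 = 5


Delta encoded: [21, 7, 5, 7, 15, 3, 11, 17, 5, 5]


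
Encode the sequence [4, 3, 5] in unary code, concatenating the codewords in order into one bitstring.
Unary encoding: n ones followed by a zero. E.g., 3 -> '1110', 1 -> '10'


Encode each number as n ones followed by a terminating 0:
  4 -> 11110 (5 bits)
  3 -> 1110 (4 bits)
  5 -> 111110 (6 bits)
Total length = 5 + 4 + 6 = 15 bits.

Unary([4, 3, 5]) = 111101110111110 (15 bits)


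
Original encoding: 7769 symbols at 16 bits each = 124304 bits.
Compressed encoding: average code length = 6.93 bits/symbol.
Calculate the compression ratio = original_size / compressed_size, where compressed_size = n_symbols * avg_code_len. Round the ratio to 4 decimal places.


original_size = n_symbols * orig_bits = 7769 * 16 = 124304 bits
compressed_size = n_symbols * avg_code_len = 7769 * 6.93 = 53839.17 bits
ratio = original_size / compressed_size = 124304 / 53839.17 = 2.3088

Compression ratio = 2.3088


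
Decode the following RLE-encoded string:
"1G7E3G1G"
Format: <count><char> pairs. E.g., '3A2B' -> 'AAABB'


Expanding each <count><char> pair:
  1G -> 'G'
  7E -> 'EEEEEEE'
  3G -> 'GGG'
  1G -> 'G'

Decoded = GEEEEEEEGGGG


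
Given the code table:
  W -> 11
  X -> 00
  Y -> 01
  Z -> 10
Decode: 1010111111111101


Decoding:
10 -> Z
10 -> Z
11 -> W
11 -> W
11 -> W
11 -> W
11 -> W
01 -> Y


Result: ZZWWWWWY


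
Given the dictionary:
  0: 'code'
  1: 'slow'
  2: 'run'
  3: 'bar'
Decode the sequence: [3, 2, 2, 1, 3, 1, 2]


Look up each index in the dictionary:
  3 -> 'bar'
  2 -> 'run'
  2 -> 'run'
  1 -> 'slow'
  3 -> 'bar'
  1 -> 'slow'
  2 -> 'run'

Decoded: "bar run run slow bar slow run"


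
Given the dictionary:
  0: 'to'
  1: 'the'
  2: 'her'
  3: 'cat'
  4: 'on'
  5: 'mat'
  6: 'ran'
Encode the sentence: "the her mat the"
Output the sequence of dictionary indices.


Look up each word in the dictionary:
  'the' -> 1
  'her' -> 2
  'mat' -> 5
  'the' -> 1

Encoded: [1, 2, 5, 1]


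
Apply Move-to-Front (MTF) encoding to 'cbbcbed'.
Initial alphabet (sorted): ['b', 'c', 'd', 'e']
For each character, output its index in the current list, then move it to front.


MTF encoding:
'c': index 1 in ['b', 'c', 'd', 'e'] -> ['c', 'b', 'd', 'e']
'b': index 1 in ['c', 'b', 'd', 'e'] -> ['b', 'c', 'd', 'e']
'b': index 0 in ['b', 'c', 'd', 'e'] -> ['b', 'c', 'd', 'e']
'c': index 1 in ['b', 'c', 'd', 'e'] -> ['c', 'b', 'd', 'e']
'b': index 1 in ['c', 'b', 'd', 'e'] -> ['b', 'c', 'd', 'e']
'e': index 3 in ['b', 'c', 'd', 'e'] -> ['e', 'b', 'c', 'd']
'd': index 3 in ['e', 'b', 'c', 'd'] -> ['d', 'e', 'b', 'c']


Output: [1, 1, 0, 1, 1, 3, 3]


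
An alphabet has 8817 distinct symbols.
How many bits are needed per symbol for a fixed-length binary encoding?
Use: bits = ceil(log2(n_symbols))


log2(8817) = 13.1061
Bracket: 2^13 = 8192 < 8817 <= 2^14 = 16384
So ceil(log2(8817)) = 14

bits = ceil(log2(8817)) = ceil(13.1061) = 14 bits


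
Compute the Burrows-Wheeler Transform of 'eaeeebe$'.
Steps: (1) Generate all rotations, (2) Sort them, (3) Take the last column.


Rotations (sorted):
  0: $eaeeebe -> last char: e
  1: aeeebe$e -> last char: e
  2: be$eaeee -> last char: e
  3: e$eaeeeb -> last char: b
  4: eaeeebe$ -> last char: $
  5: ebe$eaee -> last char: e
  6: eebe$eae -> last char: e
  7: eeebe$ea -> last char: a


BWT = eeeb$eea


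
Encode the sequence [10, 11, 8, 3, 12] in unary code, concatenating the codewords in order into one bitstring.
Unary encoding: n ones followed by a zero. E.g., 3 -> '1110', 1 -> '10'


Encode each number as n ones followed by a terminating 0:
  10 -> 11111111110 (11 bits)
  11 -> 111111111110 (12 bits)
  8 -> 111111110 (9 bits)
  3 -> 1110 (4 bits)
  12 -> 1111111111110 (13 bits)
Total length = 11 + 12 + 9 + 4 + 13 = 49 bits.

Unary([10, 11, 8, 3, 12]) = 1111111111011111111111011111111011101111111111110 (49 bits)


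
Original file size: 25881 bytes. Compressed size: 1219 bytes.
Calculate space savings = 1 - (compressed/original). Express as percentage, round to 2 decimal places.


ratio = compressed/original = 1219/25881 = 0.0471
savings = 1 - ratio = 1 - 0.0471 = 0.9529
as a percentage: 0.9529 * 100 = 95.29%

Space savings = 1 - 1219/25881 = 95.29%


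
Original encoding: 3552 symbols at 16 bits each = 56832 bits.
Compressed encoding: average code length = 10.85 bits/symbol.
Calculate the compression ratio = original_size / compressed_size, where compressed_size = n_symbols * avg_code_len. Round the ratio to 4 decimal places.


original_size = n_symbols * orig_bits = 3552 * 16 = 56832 bits
compressed_size = n_symbols * avg_code_len = 3552 * 10.85 = 38539.2 bits
ratio = original_size / compressed_size = 56832 / 38539.2 = 1.4747

Compression ratio = 1.4747


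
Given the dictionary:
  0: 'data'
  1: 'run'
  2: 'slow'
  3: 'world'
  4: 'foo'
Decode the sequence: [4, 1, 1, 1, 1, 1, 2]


Look up each index in the dictionary:
  4 -> 'foo'
  1 -> 'run'
  1 -> 'run'
  1 -> 'run'
  1 -> 'run'
  1 -> 'run'
  2 -> 'slow'

Decoded: "foo run run run run run slow"


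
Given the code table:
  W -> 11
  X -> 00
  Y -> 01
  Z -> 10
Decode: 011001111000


Decoding:
01 -> Y
10 -> Z
01 -> Y
11 -> W
10 -> Z
00 -> X


Result: YZYWZX


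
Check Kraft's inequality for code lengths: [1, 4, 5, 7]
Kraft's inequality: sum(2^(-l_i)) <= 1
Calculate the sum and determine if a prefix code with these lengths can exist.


Sum = 2^(-1) + 2^(-4) + 2^(-5) + 2^(-7)
    = 0.5 + 0.0625 + 0.03125 + 0.0078125
    = 77/128 = 0.6015625
Since 0.6015625 <= 1, Kraft's inequality IS satisfied.
A prefix code with these lengths CAN exist.

Kraft sum = 0.6015625. Satisfied.


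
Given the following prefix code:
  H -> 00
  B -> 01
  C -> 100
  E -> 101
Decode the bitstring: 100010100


Decoding step by step:
Bits 100 -> C
Bits 01 -> B
Bits 01 -> B
Bits 00 -> H


Decoded message: CBBH


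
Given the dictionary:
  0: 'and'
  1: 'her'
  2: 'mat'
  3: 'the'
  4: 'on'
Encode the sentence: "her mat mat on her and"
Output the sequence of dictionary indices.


Look up each word in the dictionary:
  'her' -> 1
  'mat' -> 2
  'mat' -> 2
  'on' -> 4
  'her' -> 1
  'and' -> 0

Encoded: [1, 2, 2, 4, 1, 0]


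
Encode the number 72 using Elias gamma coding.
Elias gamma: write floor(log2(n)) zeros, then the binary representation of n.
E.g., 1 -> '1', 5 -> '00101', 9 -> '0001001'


num_bits = floor(log2(72)) + 1 = 7
leading_zeros = num_bits - 1 = 6
binary(72) = 1001000

Elias gamma(72) = '000000' + '1001000' = 0000001001000 (13 bits)


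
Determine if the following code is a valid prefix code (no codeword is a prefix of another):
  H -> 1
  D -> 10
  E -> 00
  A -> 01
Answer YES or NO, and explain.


Checking each pair (does one codeword prefix another?):
  H='1' vs D='10': prefix -- VIOLATION

NO -- this is NOT a valid prefix code. H (1) is a prefix of D (10).


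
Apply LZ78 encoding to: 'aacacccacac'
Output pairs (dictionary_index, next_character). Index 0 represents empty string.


LZ78 encoding steps:
Dictionary: {0: ''}
Step 1: w='' (idx 0), next='a' -> output (0, 'a'), add 'a' as idx 1
Step 2: w='a' (idx 1), next='c' -> output (1, 'c'), add 'ac' as idx 2
Step 3: w='ac' (idx 2), next='c' -> output (2, 'c'), add 'acc' as idx 3
Step 4: w='' (idx 0), next='c' -> output (0, 'c'), add 'c' as idx 4
Step 5: w='ac' (idx 2), next='a' -> output (2, 'a'), add 'aca' as idx 5
Step 6: w='c' (idx 4), end of input -> output (4, '')


Encoded: [(0, 'a'), (1, 'c'), (2, 'c'), (0, 'c'), (2, 'a'), (4, '')]


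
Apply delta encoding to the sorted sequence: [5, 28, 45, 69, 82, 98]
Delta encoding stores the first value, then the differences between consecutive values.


First value: 5
Deltas:
  28 - 5 = 23
  45 - 28 = 17
  69 - 45 = 24
  82 - 69 = 13
  98 - 82 = 16


Delta encoded: [5, 23, 17, 24, 13, 16]


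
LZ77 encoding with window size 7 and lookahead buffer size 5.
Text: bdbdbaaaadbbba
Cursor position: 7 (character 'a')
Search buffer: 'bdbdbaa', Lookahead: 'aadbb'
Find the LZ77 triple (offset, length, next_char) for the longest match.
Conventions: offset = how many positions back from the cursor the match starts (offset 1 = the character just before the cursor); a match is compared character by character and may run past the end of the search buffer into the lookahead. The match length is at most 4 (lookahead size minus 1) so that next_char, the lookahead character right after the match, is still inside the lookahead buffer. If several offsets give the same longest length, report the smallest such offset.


Try each offset into the search buffer:
  offset=1 (pos 6, char 'a'): match length 2
  offset=2 (pos 5, char 'a'): match length 2
  offset=3 (pos 4, char 'b'): match length 0
  offset=4 (pos 3, char 'd'): match length 0
  offset=5 (pos 2, char 'b'): match length 0
  offset=6 (pos 1, char 'd'): match length 0
  offset=7 (pos 0, char 'b'): match length 0
Longest match has length 2, found at offsets 1, 2; take the smallest, offset 1.
next_char = character at position 7 + 2 = 9 -> 'd'

Best match: offset=1, length=2 (matching 'aa' starting at position 6)
LZ77 triple: (1, 2, 'd')


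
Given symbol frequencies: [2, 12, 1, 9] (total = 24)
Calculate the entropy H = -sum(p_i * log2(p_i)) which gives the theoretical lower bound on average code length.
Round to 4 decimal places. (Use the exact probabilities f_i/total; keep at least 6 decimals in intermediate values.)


Per-symbol terms -p_i * log2(p_i) with p_i = f_i/24:
  p = 2/24 = 0.083333: log2(p) = -3.584963, -p*log2(p) = 0.298747
  p = 12/24 = 0.500000: log2(p) = -1.000000, -p*log2(p) = 0.500000
  p = 1/24 = 0.041667: log2(p) = -4.584963, -p*log2(p) = 0.191040
  p = 9/24 = 0.375000: log2(p) = -1.415037, -p*log2(p) = 0.530639
H = 0.298747 + 0.500000 + 0.191040 + 0.530639 = 1.520426

H = 1.5204 bits/symbol


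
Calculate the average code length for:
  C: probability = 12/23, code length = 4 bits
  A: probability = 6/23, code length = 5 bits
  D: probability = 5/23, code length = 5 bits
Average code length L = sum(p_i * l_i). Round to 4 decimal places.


Weighted contributions p_i * l_i:
  C: (12/23) * 4 = 48/23
  A: (6/23) * 5 = 30/23
  D: (5/23) * 5 = 25/23
Sum = (48 + 30 + 25)/23 = 103/23

L = 103/23 = 4.4783 bits/symbol


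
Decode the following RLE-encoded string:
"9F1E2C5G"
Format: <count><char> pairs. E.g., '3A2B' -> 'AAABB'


Expanding each <count><char> pair:
  9F -> 'FFFFFFFFF'
  1E -> 'E'
  2C -> 'CC'
  5G -> 'GGGGG'

Decoded = FFFFFFFFFECCGGGGG


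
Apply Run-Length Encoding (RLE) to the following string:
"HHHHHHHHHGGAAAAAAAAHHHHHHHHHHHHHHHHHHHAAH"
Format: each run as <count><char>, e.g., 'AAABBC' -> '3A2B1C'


Scanning runs left to right:
  i=0: run of 'H' x 9 -> '9H'
  i=9: run of 'G' x 2 -> '2G'
  i=11: run of 'A' x 8 -> '8A'
  i=19: run of 'H' x 19 -> '19H'
  i=38: run of 'A' x 2 -> '2A'
  i=40: run of 'H' x 1 -> '1H'

RLE = 9H2G8A19H2A1H


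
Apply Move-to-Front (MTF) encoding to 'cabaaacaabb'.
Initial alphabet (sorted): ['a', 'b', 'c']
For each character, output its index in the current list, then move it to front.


MTF encoding:
'c': index 2 in ['a', 'b', 'c'] -> ['c', 'a', 'b']
'a': index 1 in ['c', 'a', 'b'] -> ['a', 'c', 'b']
'b': index 2 in ['a', 'c', 'b'] -> ['b', 'a', 'c']
'a': index 1 in ['b', 'a', 'c'] -> ['a', 'b', 'c']
'a': index 0 in ['a', 'b', 'c'] -> ['a', 'b', 'c']
'a': index 0 in ['a', 'b', 'c'] -> ['a', 'b', 'c']
'c': index 2 in ['a', 'b', 'c'] -> ['c', 'a', 'b']
'a': index 1 in ['c', 'a', 'b'] -> ['a', 'c', 'b']
'a': index 0 in ['a', 'c', 'b'] -> ['a', 'c', 'b']
'b': index 2 in ['a', 'c', 'b'] -> ['b', 'a', 'c']
'b': index 0 in ['b', 'a', 'c'] -> ['b', 'a', 'c']


Output: [2, 1, 2, 1, 0, 0, 2, 1, 0, 2, 0]


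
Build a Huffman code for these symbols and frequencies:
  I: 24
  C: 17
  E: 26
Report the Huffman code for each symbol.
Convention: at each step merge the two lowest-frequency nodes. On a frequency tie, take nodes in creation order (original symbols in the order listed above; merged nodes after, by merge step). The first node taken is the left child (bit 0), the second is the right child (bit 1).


Huffman tree construction:
Step 1: Merge C(17) + I(24) = 41
Step 2: Merge E(26) + (C+I)(41) = 67
Read each symbol's code off the tree from the root (left child = 0, right child = 1).

Codes:
  I: 11 (length 2)
  C: 10 (length 2)
  E: 0 (length 1)
Average code length: 108/67 = 1.6119 bits/symbol
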